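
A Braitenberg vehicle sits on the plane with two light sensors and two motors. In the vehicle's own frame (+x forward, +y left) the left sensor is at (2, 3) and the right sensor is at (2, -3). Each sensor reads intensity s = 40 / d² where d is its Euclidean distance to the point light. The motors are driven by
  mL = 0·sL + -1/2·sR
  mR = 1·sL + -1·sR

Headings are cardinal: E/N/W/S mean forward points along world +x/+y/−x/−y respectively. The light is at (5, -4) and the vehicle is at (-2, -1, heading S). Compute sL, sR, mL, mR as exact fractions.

40/17 40/101 -20/101 3360/1717

left sensor world pos  = (1, -3); dL² = 17
right sensor world pos = (-5, -3); dR² = 101
sL = 40/17 = 40/17
sR = 40/101 = 40/101
mL = 0·sL + -1/2·sR = -20/101
mR = 1·sL + -1·sR = 3360/1717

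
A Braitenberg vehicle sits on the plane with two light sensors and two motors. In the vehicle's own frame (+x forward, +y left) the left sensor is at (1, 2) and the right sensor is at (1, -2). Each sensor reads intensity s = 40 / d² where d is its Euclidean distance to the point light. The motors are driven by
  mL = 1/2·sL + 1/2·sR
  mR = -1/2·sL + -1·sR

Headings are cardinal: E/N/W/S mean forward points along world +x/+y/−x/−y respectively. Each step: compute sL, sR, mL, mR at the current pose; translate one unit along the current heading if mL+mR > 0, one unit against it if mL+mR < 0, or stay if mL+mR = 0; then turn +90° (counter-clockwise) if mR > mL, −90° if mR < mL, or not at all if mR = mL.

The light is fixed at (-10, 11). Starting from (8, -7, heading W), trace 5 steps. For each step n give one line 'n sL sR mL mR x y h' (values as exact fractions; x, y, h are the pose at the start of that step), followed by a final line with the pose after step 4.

n=0: pose=(8,-7,W); sL=40/689, sR=8/109; mL=4936/75101, mR=-7692/75101; mL+mR=-4/109 → advance -1; mR−mL=-12628/75101 → turn -1·90°
n=1: pose=(9,-7,N); sL=20/289, sR=4/73; mL=1308/21097, mR=-1886/21097; mL+mR=-2/73 → advance -1; mR−mL=-3194/21097 → turn -1·90°
n=2: pose=(9,-8,E); sL=40/689, sR=40/841; mL=30600/579449, mR=-44380/579449; mL+mR=-20/841 → advance -1; mR−mL=-74980/579449 → turn -1·90°
n=3: pose=(8,-8,S); sL=1/20, sR=5/82; mL=91/1640, mR=-141/1640; mL+mR=-5/164 → advance -1; mR−mL=-29/205 → turn -1·90°
n=4: pose=(8,-7,W); sL=40/689, sR=8/109; mL=4936/75101, mR=-7692/75101; mL+mR=-4/109 → advance -1; mR−mL=-12628/75101 → turn -1·90°

0 40/689 8/109 4936/75101 -7692/75101 8 -7 W
1 20/289 4/73 1308/21097 -1886/21097 9 -7 N
2 40/689 40/841 30600/579449 -44380/579449 9 -8 E
3 1/20 5/82 91/1640 -141/1640 8 -8 S
4 40/689 8/109 4936/75101 -7692/75101 8 -7 W
final 9 -7 N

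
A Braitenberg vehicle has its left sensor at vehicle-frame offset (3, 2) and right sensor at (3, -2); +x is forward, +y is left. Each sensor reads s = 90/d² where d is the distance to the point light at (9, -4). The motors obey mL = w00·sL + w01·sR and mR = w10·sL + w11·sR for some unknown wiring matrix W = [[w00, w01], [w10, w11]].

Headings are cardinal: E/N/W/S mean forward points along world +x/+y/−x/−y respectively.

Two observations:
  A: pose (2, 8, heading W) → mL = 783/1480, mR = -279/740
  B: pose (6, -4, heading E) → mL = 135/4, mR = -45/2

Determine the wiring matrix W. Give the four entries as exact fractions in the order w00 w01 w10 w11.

obs A: pose=(2,8,W) → sL=9/20, sR=45/148, mL=783/1480, mR=-279/740
obs B: pose=(6,-4,E) → sL=45/2, sR=45/2, mL=135/4, mR=-45/2
sensor matrix S = [[9/20, 45/148], [45/2, 45/2]]; det S = 243/74
solve [mL_A; mL_B] = S·[w00; w01] and [mR_A; mR_B] = S·[w10; w11]:
  w00 = 1/2, w01 = 1, w10 = -1/2, w11 = -1/2

1/2 1 -1/2 -1/2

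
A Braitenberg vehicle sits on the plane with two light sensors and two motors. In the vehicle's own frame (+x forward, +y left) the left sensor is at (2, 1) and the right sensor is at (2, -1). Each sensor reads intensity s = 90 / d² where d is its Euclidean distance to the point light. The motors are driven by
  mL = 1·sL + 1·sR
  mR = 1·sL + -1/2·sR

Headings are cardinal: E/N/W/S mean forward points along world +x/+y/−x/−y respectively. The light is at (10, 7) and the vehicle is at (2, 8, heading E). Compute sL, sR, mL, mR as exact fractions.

9/4 5/2 19/4 1

left sensor world pos  = (4, 9); dL² = 40
right sensor world pos = (4, 7); dR² = 36
sL = 90/40 = 9/4
sR = 90/36 = 5/2
mL = 1·sL + 1·sR = 19/4
mR = 1·sL + -1/2·sR = 1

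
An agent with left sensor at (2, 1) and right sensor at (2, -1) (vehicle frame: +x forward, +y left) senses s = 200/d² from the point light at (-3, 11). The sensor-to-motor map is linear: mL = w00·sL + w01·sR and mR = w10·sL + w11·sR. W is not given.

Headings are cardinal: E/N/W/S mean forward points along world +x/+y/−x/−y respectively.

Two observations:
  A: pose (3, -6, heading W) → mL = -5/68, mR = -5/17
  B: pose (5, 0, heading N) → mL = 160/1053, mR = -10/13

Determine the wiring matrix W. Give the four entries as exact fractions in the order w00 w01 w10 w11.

obs A: pose=(3,-6,W) → sL=10/17, sR=25/34, mL=-5/68, mR=-5/17
obs B: pose=(5,0,N) → sL=20/13, sR=100/81, mL=160/1053, mR=-10/13
sensor matrix S = [[10/17, 25/34], [20/13, 100/81]]; det S = -7250/17901
solve [mL_A; mL_B] = S·[w00; w01] and [mR_A; mR_B] = S·[w10; w11]:
  w00 = 1/2, w01 = -1/2, w10 = -1/2, w11 = 0

1/2 -1/2 -1/2 0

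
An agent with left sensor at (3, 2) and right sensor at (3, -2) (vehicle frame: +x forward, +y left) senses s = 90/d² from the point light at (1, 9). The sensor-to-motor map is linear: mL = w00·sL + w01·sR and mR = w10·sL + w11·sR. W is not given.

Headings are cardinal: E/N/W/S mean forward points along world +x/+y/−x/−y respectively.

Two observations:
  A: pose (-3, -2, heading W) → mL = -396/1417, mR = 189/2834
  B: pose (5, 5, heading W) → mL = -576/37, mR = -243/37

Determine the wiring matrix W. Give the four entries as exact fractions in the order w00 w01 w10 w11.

obs A: pose=(-3,-2,W) → sL=45/109, sR=9/13, mL=-396/1417, mR=189/2834
obs B: pose=(5,5,W) → sL=90/37, sR=18, mL=-576/37, mR=-243/37
sensor matrix S = [[45/109, 9/13], [90/37, 18]]; det S = 301320/52429
solve [mL_A; mL_B] = S·[w00; w01] and [mR_A; mR_B] = S·[w10; w11]:
  w00 = 1, w01 = -1, w10 = 1, w11 = -1/2

1 -1 1 -1/2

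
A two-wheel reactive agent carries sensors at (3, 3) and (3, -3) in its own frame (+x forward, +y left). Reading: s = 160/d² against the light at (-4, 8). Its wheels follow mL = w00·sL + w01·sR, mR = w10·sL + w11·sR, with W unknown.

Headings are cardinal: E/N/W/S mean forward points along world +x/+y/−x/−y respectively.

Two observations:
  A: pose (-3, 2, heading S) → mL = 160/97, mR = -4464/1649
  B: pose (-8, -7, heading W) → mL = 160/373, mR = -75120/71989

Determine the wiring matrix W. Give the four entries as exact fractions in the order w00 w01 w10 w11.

1 0 -1/2 -1

obs A: pose=(-3,2,S) → sL=160/97, sR=32/17, mL=160/97, mR=-4464/1649
obs B: pose=(-8,-7,W) → sL=160/373, sR=160/193, mL=160/373, mR=-75120/71989
sensor matrix S = [[160/97, 32/17], [160/373, 160/193]]; det S = 66478080/118709861
solve [mL_A; mL_B] = S·[w00; w01] and [mR_A; mR_B] = S·[w10; w11]:
  w00 = 1, w01 = 0, w10 = -1/2, w11 = -1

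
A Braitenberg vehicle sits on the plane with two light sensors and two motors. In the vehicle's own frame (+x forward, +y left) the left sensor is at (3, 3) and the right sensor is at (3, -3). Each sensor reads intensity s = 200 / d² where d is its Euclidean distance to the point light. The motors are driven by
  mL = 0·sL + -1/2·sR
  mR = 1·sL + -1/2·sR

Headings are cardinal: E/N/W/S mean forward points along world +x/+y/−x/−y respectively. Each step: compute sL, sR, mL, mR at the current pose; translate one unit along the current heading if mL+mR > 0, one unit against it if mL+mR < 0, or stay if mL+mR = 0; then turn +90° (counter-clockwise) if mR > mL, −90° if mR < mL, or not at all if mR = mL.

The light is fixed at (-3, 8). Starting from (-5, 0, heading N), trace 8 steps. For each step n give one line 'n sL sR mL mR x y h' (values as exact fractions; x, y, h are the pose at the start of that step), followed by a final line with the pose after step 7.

0 4 100/13 -50/13 2/13 -5 0 N
1 200/169 200/61 -100/61 -4700/10309 -5 -1 W
2 50/37 5/4 -5/8 215/296 -4 -1 S
3 200/53 200/173 -100/173 29300/9169 -4 -2 E
4 100/29 100/29 -50/29 50/29 -3 -2 N
5 100/89 100/29 -50/29 -1550/2581 -3 -2 W
6 40/37 200/173 -100/173 3220/6401 -2 -2 S
7 50/13 5/4 -5/8 335/104 -2 -1 E
final -1 -1 N

n=0: pose=(-5,0,N); sL=4, sR=100/13; mL=-50/13, mR=2/13; mL+mR=-48/13 → advance -1; mR−mL=4 → turn +1·90°
n=1: pose=(-5,-1,W); sL=200/169, sR=200/61; mL=-100/61, mR=-4700/10309; mL+mR=-21600/10309 → advance -1; mR−mL=200/169 → turn +1·90°
n=2: pose=(-4,-1,S); sL=50/37, sR=5/4; mL=-5/8, mR=215/296; mL+mR=15/148 → advance +1; mR−mL=50/37 → turn +1·90°
n=3: pose=(-4,-2,E); sL=200/53, sR=200/173; mL=-100/173, mR=29300/9169; mL+mR=24000/9169 → advance +1; mR−mL=200/53 → turn +1·90°
n=4: pose=(-3,-2,N); sL=100/29, sR=100/29; mL=-50/29, mR=50/29; mL+mR=0 → advance +0; mR−mL=100/29 → turn +1·90°
n=5: pose=(-3,-2,W); sL=100/89, sR=100/29; mL=-50/29, mR=-1550/2581; mL+mR=-6000/2581 → advance -1; mR−mL=100/89 → turn +1·90°
n=6: pose=(-2,-2,S); sL=40/37, sR=200/173; mL=-100/173, mR=3220/6401; mL+mR=-480/6401 → advance -1; mR−mL=40/37 → turn +1·90°
n=7: pose=(-2,-1,E); sL=50/13, sR=5/4; mL=-5/8, mR=335/104; mL+mR=135/52 → advance +1; mR−mL=50/13 → turn +1·90°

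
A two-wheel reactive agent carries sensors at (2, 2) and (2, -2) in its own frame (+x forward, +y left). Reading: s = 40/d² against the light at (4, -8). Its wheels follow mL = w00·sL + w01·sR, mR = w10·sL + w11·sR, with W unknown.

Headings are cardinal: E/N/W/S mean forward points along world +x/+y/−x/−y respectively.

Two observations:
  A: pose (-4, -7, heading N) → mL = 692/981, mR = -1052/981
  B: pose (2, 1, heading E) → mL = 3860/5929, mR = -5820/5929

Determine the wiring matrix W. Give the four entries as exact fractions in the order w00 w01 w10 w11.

-1/2 1 -1/2 -1

obs A: pose=(-4,-7,N) → sL=40/109, sR=8/9, mL=692/981, mR=-1052/981
obs B: pose=(2,1,E) → sL=40/121, sR=40/49, mL=3860/5929, mR=-5820/5929
sensor matrix S = [[40/109, 8/9], [40/121, 40/49]]; det S = 33280/5816349
solve [mL_A; mL_B] = S·[w00; w01] and [mR_A; mR_B] = S·[w10; w11]:
  w00 = -1/2, w01 = 1, w10 = -1/2, w11 = -1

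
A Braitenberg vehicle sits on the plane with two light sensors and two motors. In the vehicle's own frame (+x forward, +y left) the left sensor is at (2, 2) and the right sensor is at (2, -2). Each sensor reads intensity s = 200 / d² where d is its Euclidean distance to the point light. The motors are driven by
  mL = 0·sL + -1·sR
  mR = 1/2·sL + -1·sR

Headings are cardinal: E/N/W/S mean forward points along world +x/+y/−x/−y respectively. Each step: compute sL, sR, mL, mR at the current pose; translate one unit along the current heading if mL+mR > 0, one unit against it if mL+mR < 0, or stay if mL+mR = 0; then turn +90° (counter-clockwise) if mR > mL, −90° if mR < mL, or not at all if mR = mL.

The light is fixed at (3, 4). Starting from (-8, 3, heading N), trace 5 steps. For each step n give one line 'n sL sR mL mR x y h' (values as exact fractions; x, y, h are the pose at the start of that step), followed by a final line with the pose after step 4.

n=0: pose=(-8,3,N); sL=20/17, sR=100/41; mL=-100/41, mR=-1290/697; mL+mR=-2990/697 → advance -1; mR−mL=10/17 → turn +1·90°
n=1: pose=(-8,2,W); sL=40/37, sR=200/169; mL=-200/169, mR=-4020/6253; mL+mR=-11420/6253 → advance -1; mR−mL=20/37 → turn +1·90°
n=2: pose=(-7,2,S); sL=5/2, sR=5/4; mL=-5/4, mR=0; mL+mR=-5/4 → advance -1; mR−mL=5/4 → turn +1·90°
n=3: pose=(-7,3,E); sL=40/13, sR=200/73; mL=-200/73, mR=-1140/949; mL+mR=-3740/949 → advance -1; mR−mL=20/13 → turn +1·90°
n=4: pose=(-8,3,N); sL=20/17, sR=100/41; mL=-100/41, mR=-1290/697; mL+mR=-2990/697 → advance -1; mR−mL=10/17 → turn +1·90°

0 20/17 100/41 -100/41 -1290/697 -8 3 N
1 40/37 200/169 -200/169 -4020/6253 -8 2 W
2 5/2 5/4 -5/4 0 -7 2 S
3 40/13 200/73 -200/73 -1140/949 -7 3 E
4 20/17 100/41 -100/41 -1290/697 -8 3 N
final -8 2 W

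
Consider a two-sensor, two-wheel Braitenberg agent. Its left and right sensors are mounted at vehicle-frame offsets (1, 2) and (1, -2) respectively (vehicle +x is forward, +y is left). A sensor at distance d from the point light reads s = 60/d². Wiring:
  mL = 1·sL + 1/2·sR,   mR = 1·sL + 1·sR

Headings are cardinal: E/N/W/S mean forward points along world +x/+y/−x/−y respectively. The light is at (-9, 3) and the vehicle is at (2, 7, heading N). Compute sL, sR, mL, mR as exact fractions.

left sensor world pos  = (0, 8); dL² = 106
right sensor world pos = (4, 8); dR² = 194
sL = 60/106 = 30/53
sR = 60/194 = 30/97
mL = 1·sL + 1/2·sR = 3705/5141
mR = 1·sL + 1·sR = 4500/5141

30/53 30/97 3705/5141 4500/5141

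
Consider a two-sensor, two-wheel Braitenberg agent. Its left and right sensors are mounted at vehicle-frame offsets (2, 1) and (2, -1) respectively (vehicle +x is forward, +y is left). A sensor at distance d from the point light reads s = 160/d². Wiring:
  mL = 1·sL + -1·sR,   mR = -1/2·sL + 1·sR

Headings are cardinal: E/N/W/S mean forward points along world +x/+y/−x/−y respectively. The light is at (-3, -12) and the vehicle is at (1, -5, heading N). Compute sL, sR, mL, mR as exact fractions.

left sensor world pos  = (0, -3); dL² = 90
right sensor world pos = (2, -3); dR² = 106
sL = 160/90 = 16/9
sR = 160/106 = 80/53
mL = 1·sL + -1·sR = 128/477
mR = -1/2·sL + 1·sR = 296/477

16/9 80/53 128/477 296/477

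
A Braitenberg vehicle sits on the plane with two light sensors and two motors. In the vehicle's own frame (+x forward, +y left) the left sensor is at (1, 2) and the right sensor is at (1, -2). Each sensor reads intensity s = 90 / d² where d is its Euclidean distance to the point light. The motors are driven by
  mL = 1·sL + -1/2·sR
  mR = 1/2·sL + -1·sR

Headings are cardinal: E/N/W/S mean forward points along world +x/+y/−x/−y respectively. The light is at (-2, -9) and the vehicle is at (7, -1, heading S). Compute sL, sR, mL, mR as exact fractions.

left sensor world pos  = (9, -2); dL² = 170
right sensor world pos = (5, -2); dR² = 98
sL = 90/170 = 9/17
sR = 90/98 = 45/49
mL = 1·sL + -1/2·sR = 117/1666
mR = 1/2·sL + -1·sR = -1089/1666

9/17 45/49 117/1666 -1089/1666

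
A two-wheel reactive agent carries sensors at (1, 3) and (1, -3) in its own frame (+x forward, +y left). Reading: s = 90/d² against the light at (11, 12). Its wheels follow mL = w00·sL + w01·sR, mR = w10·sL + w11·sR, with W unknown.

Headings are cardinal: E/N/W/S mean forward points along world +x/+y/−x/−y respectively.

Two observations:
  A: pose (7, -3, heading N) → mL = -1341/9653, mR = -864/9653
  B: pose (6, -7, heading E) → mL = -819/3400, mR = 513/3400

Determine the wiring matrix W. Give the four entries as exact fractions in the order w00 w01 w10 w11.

-1 1/2 1 -1

obs A: pose=(7,-3,N) → sL=18/49, sR=90/197, mL=-1341/9653, mR=-864/9653
obs B: pose=(6,-7,E) → sL=45/136, sR=9/50, mL=-819/3400, mR=513/3400
sensor matrix S = [[18/49, 90/197], [45/136, 9/50]]; det S = -1395549/16410100
solve [mL_A; mL_B] = S·[w00; w01] and [mR_A; mR_B] = S·[w10; w11]:
  w00 = -1, w01 = 1/2, w10 = 1, w11 = -1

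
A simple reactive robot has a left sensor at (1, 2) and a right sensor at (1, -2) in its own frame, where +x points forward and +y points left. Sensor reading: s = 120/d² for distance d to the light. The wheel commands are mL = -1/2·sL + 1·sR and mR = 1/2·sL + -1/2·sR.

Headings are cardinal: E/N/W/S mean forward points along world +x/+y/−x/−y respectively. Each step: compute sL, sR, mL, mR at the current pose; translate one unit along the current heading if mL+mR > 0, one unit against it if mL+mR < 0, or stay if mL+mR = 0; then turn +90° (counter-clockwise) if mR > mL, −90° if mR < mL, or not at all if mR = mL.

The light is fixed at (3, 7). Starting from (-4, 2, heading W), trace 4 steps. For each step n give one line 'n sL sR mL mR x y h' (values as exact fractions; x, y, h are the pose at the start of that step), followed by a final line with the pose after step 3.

n=0: pose=(-4,2,W); sL=120/113, sR=120/73; mL=9180/8249, mR=-2400/8249; mL+mR=60/73 → advance +1; mR−mL=-11580/8249 → turn -1·90°
n=1: pose=(-5,2,N); sL=30/29, sR=30/13; mL=675/377, mR=-240/377; mL+mR=15/13 → advance +1; mR−mL=-915/377 → turn -1·90°
n=2: pose=(-5,3,E); sL=120/53, sR=24/17; mL=252/901, mR=384/901; mL+mR=12/17 → advance +1; mR−mL=132/901 → turn +1·90°
n=3: pose=(-4,3,N); sL=4/3, sR=60/17; mL=146/51, mR=-56/51; mL+mR=30/17 → advance +1; mR−mL=-202/51 → turn -1·90°

0 120/113 120/73 9180/8249 -2400/8249 -4 2 W
1 30/29 30/13 675/377 -240/377 -5 2 N
2 120/53 24/17 252/901 384/901 -5 3 E
3 4/3 60/17 146/51 -56/51 -4 3 N
final -4 4 E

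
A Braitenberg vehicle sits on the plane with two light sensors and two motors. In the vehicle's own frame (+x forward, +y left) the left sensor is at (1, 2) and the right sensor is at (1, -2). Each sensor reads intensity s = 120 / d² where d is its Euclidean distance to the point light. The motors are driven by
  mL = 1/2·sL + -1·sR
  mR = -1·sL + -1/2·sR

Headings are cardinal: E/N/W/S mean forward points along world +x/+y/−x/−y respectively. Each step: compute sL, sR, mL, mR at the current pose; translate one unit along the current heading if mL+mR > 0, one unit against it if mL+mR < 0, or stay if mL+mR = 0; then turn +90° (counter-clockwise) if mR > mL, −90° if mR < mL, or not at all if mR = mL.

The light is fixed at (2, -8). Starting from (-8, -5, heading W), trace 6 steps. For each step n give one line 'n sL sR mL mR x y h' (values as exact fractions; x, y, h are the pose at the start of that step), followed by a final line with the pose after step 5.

0 60/61 60/73 -1470/4453 -6210/4453 -8 -5 W
1 120/137 24/13 -2508/1781 -3204/1781 -7 -5 N
2 3/2 15/8 -9/8 -39/16 -7 -6 E
3 24/13 24/29 36/377 -852/377 -8 -6 S
4 60/61 60/73 -1470/4453 -6210/4453 -8 -5 W
5 120/137 24/13 -2508/1781 -3204/1781 -7 -5 N
final -7 -6 E

n=0: pose=(-8,-5,W); sL=60/61, sR=60/73; mL=-1470/4453, mR=-6210/4453; mL+mR=-7680/4453 → advance -1; mR−mL=-4740/4453 → turn -1·90°
n=1: pose=(-7,-5,N); sL=120/137, sR=24/13; mL=-2508/1781, mR=-3204/1781; mL+mR=-5712/1781 → advance -1; mR−mL=-696/1781 → turn -1·90°
n=2: pose=(-7,-6,E); sL=3/2, sR=15/8; mL=-9/8, mR=-39/16; mL+mR=-57/16 → advance -1; mR−mL=-21/16 → turn -1·90°
n=3: pose=(-8,-6,S); sL=24/13, sR=24/29; mL=36/377, mR=-852/377; mL+mR=-816/377 → advance -1; mR−mL=-888/377 → turn -1·90°
n=4: pose=(-8,-5,W); sL=60/61, sR=60/73; mL=-1470/4453, mR=-6210/4453; mL+mR=-7680/4453 → advance -1; mR−mL=-4740/4453 → turn -1·90°
n=5: pose=(-7,-5,N); sL=120/137, sR=24/13; mL=-2508/1781, mR=-3204/1781; mL+mR=-5712/1781 → advance -1; mR−mL=-696/1781 → turn -1·90°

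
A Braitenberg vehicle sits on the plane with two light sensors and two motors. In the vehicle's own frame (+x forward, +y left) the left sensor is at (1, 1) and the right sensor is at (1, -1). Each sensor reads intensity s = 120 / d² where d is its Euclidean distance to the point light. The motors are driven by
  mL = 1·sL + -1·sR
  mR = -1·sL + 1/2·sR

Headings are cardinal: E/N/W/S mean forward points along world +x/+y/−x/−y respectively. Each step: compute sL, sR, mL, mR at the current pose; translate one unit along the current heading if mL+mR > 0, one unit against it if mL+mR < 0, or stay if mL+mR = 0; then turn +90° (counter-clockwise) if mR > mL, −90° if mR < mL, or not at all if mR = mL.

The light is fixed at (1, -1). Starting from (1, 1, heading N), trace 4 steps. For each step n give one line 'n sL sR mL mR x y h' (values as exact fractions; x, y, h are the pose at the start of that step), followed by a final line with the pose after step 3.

n=0: pose=(1,1,N); sL=12, sR=12; mL=0, mR=-6; mL+mR=-6 → advance -1; mR−mL=-6 → turn -1·90°
n=1: pose=(1,0,E); sL=24, sR=120; mL=-96, mR=36; mL+mR=-60 → advance -1; mR−mL=132 → turn +1·90°
n=2: pose=(0,0,N); sL=15, sR=30; mL=-15, mR=0; mL+mR=-15 → advance -1; mR−mL=15 → turn +1·90°
n=3: pose=(0,-1,W); sL=24, sR=24; mL=0, mR=-12; mL+mR=-12 → advance -1; mR−mL=-12 → turn -1·90°

0 12 12 0 -6 1 1 N
1 24 120 -96 36 1 0 E
2 15 30 -15 0 0 0 N
3 24 24 0 -12 0 -1 W
final 1 -1 N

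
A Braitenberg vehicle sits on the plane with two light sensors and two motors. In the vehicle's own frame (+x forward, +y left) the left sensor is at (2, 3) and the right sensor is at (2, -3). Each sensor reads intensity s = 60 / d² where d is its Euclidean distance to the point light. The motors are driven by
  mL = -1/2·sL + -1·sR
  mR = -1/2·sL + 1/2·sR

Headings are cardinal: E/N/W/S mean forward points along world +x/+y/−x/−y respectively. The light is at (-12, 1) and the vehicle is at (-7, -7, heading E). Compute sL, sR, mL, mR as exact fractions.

left sensor world pos  = (-5, -4); dL² = 74
right sensor world pos = (-5, -10); dR² = 170
sL = 60/74 = 30/37
sR = 60/170 = 6/17
mL = -1/2·sL + -1·sR = -477/629
mR = -1/2·sL + 1/2·sR = -144/629

30/37 6/17 -477/629 -144/629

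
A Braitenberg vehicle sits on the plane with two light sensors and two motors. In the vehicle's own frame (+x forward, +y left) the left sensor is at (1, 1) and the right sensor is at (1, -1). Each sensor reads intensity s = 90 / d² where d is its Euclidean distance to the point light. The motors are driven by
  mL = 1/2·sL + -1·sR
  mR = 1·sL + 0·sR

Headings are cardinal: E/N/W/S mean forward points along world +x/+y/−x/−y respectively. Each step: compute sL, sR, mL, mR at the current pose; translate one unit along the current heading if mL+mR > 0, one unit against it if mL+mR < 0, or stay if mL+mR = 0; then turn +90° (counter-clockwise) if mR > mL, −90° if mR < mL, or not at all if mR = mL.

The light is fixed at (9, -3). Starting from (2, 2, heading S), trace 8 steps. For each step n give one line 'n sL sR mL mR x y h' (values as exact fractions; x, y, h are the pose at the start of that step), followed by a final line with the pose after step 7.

n=0: pose=(2,2,S); sL=45/26, sR=9/8; mL=-27/104, mR=45/26; mL+mR=153/104 → advance +1; mR−mL=207/104 → turn +1·90°
n=1: pose=(2,1,E); sL=90/61, sR=2; mL=-77/61, mR=90/61; mL+mR=13/61 → advance +1; mR−mL=167/61 → turn +1·90°
n=2: pose=(3,1,N); sL=45/37, sR=9/5; mL=-441/370, mR=45/37; mL+mR=9/370 → advance +1; mR−mL=891/370 → turn +1·90°
n=3: pose=(3,2,W); sL=18/13, sR=18/17; mL=-81/221, mR=18/13; mL+mR=225/221 → advance +1; mR−mL=387/221 → turn +1·90°
n=4: pose=(2,2,S); sL=45/26, sR=9/8; mL=-27/104, mR=45/26; mL+mR=153/104 → advance +1; mR−mL=207/104 → turn +1·90°
n=5: pose=(2,1,E); sL=90/61, sR=2; mL=-77/61, mR=90/61; mL+mR=13/61 → advance +1; mR−mL=167/61 → turn +1·90°
n=6: pose=(3,1,N); sL=45/37, sR=9/5; mL=-441/370, mR=45/37; mL+mR=9/370 → advance +1; mR−mL=891/370 → turn +1·90°
n=7: pose=(3,2,W); sL=18/13, sR=18/17; mL=-81/221, mR=18/13; mL+mR=225/221 → advance +1; mR−mL=387/221 → turn +1·90°

0 45/26 9/8 -27/104 45/26 2 2 S
1 90/61 2 -77/61 90/61 2 1 E
2 45/37 9/5 -441/370 45/37 3 1 N
3 18/13 18/17 -81/221 18/13 3 2 W
4 45/26 9/8 -27/104 45/26 2 2 S
5 90/61 2 -77/61 90/61 2 1 E
6 45/37 9/5 -441/370 45/37 3 1 N
7 18/13 18/17 -81/221 18/13 3 2 W
final 2 2 S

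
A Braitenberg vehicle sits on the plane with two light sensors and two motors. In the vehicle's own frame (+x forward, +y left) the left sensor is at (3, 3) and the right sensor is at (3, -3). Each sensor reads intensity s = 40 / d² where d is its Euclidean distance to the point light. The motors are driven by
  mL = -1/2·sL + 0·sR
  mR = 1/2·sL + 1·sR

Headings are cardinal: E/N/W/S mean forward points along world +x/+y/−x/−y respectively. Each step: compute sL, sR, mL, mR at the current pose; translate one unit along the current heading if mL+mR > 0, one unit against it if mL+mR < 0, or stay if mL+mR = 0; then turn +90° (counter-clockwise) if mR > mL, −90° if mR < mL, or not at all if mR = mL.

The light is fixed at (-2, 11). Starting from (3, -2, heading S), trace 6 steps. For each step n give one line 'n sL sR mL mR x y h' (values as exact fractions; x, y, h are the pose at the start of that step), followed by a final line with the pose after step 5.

0 1/8 2/13 -1/16 45/208 3 -2 S
1 8/37 40/353 -4/37 2892/13061 3 -3 E
2 4/13 20/101 -2/13 462/1313 4 -3 N
3 8/53 40/109 -4/53 2556/5777 4 -2 W
4 1/8 2/13 -1/16 45/208 3 -2 S
5 8/37 40/353 -4/37 2892/13061 3 -3 E
final 4 -3 N

n=0: pose=(3,-2,S); sL=1/8, sR=2/13; mL=-1/16, mR=45/208; mL+mR=2/13 → advance +1; mR−mL=29/104 → turn +1·90°
n=1: pose=(3,-3,E); sL=8/37, sR=40/353; mL=-4/37, mR=2892/13061; mL+mR=40/353 → advance +1; mR−mL=4304/13061 → turn +1·90°
n=2: pose=(4,-3,N); sL=4/13, sR=20/101; mL=-2/13, mR=462/1313; mL+mR=20/101 → advance +1; mR−mL=664/1313 → turn +1·90°
n=3: pose=(4,-2,W); sL=8/53, sR=40/109; mL=-4/53, mR=2556/5777; mL+mR=40/109 → advance +1; mR−mL=2992/5777 → turn +1·90°
n=4: pose=(3,-2,S); sL=1/8, sR=2/13; mL=-1/16, mR=45/208; mL+mR=2/13 → advance +1; mR−mL=29/104 → turn +1·90°
n=5: pose=(3,-3,E); sL=8/37, sR=40/353; mL=-4/37, mR=2892/13061; mL+mR=40/353 → advance +1; mR−mL=4304/13061 → turn +1·90°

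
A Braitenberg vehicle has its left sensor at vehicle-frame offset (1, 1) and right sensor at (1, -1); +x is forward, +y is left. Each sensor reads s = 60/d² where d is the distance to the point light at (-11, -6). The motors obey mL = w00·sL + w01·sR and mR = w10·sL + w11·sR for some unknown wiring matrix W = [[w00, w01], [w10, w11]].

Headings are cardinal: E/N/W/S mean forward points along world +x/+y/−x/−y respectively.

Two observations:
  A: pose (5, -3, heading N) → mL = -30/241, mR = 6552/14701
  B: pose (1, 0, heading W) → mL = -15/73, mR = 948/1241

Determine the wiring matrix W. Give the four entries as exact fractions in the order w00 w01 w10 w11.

-1/2 0 1 1

obs A: pose=(5,-3,N) → sL=60/241, sR=12/61, mL=-30/241, mR=6552/14701
obs B: pose=(1,0,W) → sL=30/73, sR=6/17, mL=-15/73, mR=948/1241
sensor matrix S = [[60/241, 12/61], [30/73, 6/17]]; det S = 128160/18243941
solve [mL_A; mL_B] = S·[w00; w01] and [mR_A; mR_B] = S·[w10; w11]:
  w00 = -1/2, w01 = 0, w10 = 1, w11 = 1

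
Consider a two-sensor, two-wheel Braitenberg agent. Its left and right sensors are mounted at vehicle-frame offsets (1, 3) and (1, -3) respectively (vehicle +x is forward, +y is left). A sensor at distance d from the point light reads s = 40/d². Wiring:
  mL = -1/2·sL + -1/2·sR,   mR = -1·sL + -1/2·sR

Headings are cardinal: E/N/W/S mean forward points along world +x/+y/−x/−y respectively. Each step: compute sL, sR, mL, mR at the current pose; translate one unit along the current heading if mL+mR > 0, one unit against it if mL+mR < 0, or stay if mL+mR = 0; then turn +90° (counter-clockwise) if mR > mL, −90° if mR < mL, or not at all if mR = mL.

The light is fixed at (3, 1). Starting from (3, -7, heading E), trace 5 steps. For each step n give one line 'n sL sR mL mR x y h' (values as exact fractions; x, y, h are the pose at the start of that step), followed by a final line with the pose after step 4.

n=0: pose=(3,-7,E); sL=20/13, sR=20/61; mL=-740/793, mR=-1350/793; mL+mR=-2090/793 → advance -1; mR−mL=-10/13 → turn -1·90°
n=1: pose=(2,-7,S); sL=8/17, sR=40/97; mL=-728/1649, mR=-1116/1649; mL+mR=-1844/1649 → advance -1; mR−mL=-4/17 → turn -1·90°
n=2: pose=(2,-6,W); sL=5/13, sR=2; mL=-31/26, mR=-18/13; mL+mR=-67/26 → advance -1; mR−mL=-5/26 → turn -1·90°
n=3: pose=(3,-6,N); sL=8/9, sR=8/9; mL=-8/9, mR=-4/3; mL+mR=-20/9 → advance -1; mR−mL=-4/9 → turn -1·90°
n=4: pose=(3,-7,E); sL=20/13, sR=20/61; mL=-740/793, mR=-1350/793; mL+mR=-2090/793 → advance -1; mR−mL=-10/13 → turn -1·90°

0 20/13 20/61 -740/793 -1350/793 3 -7 E
1 8/17 40/97 -728/1649 -1116/1649 2 -7 S
2 5/13 2 -31/26 -18/13 2 -6 W
3 8/9 8/9 -8/9 -4/3 3 -6 N
4 20/13 20/61 -740/793 -1350/793 3 -7 E
final 2 -7 S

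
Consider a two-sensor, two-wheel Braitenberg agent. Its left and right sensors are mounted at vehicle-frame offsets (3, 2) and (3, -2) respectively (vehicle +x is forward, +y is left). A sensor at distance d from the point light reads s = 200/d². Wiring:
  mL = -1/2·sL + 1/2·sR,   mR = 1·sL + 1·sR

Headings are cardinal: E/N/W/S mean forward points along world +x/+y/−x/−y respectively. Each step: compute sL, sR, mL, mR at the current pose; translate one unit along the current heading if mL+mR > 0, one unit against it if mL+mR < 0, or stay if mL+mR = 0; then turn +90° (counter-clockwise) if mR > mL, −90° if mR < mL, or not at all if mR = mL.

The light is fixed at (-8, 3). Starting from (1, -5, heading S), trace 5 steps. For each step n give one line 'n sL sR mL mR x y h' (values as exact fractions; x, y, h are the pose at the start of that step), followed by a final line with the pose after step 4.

0 100/121 20/17 360/2057 4120/2057 1 -5 S
1 200/193 40/53 -1440/10229 18320/10229 1 -6 E
2 2 10/9 -4/9 28/9 2 -6 N
3 200/149 40/17 1280/2533 9360/2533 2 -5 W
4 100/121 20/17 360/2057 4120/2057 1 -5 S
final 1 -6 E

n=0: pose=(1,-5,S); sL=100/121, sR=20/17; mL=360/2057, mR=4120/2057; mL+mR=4480/2057 → advance +1; mR−mL=3760/2057 → turn +1·90°
n=1: pose=(1,-6,E); sL=200/193, sR=40/53; mL=-1440/10229, mR=18320/10229; mL+mR=16880/10229 → advance +1; mR−mL=19760/10229 → turn +1·90°
n=2: pose=(2,-6,N); sL=2, sR=10/9; mL=-4/9, mR=28/9; mL+mR=8/3 → advance +1; mR−mL=32/9 → turn +1·90°
n=3: pose=(2,-5,W); sL=200/149, sR=40/17; mL=1280/2533, mR=9360/2533; mL+mR=10640/2533 → advance +1; mR−mL=8080/2533 → turn +1·90°
n=4: pose=(1,-5,S); sL=100/121, sR=20/17; mL=360/2057, mR=4120/2057; mL+mR=4480/2057 → advance +1; mR−mL=3760/2057 → turn +1·90°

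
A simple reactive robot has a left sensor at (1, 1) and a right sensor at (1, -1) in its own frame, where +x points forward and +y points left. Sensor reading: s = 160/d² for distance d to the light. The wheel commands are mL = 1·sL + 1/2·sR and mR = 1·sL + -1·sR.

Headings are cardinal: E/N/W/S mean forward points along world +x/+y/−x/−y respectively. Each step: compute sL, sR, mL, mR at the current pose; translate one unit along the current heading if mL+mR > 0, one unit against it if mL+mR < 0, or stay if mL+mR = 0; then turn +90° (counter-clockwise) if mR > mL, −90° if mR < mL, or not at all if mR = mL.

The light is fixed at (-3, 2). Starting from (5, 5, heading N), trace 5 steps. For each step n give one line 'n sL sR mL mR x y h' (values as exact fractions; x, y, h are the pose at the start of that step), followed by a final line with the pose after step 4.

n=0: pose=(5,5,N); sL=32/13, sR=160/97; mL=4144/1261, mR=1024/1261; mL+mR=5168/1261 → advance +1; mR−mL=-240/97 → turn -1·90°
n=1: pose=(5,6,E); sL=80/53, sR=16/9; mL=1144/477, mR=-128/477; mL+mR=1016/477 → advance +1; mR−mL=-8/3 → turn -1·90°
n=2: pose=(6,6,S); sL=160/109, sR=160/73; mL=20400/7957, mR=-5760/7957; mL+mR=14640/7957 → advance +1; mR−mL=-240/73 → turn -1·90°
n=3: pose=(6,5,W); sL=40/17, sR=2; mL=57/17, mR=6/17; mL+mR=63/17 → advance +1; mR−mL=-3 → turn -1·90°
n=4: pose=(5,5,N); sL=32/13, sR=160/97; mL=4144/1261, mR=1024/1261; mL+mR=5168/1261 → advance +1; mR−mL=-240/97 → turn -1·90°

0 32/13 160/97 4144/1261 1024/1261 5 5 N
1 80/53 16/9 1144/477 -128/477 5 6 E
2 160/109 160/73 20400/7957 -5760/7957 6 6 S
3 40/17 2 57/17 6/17 6 5 W
4 32/13 160/97 4144/1261 1024/1261 5 5 N
final 5 6 E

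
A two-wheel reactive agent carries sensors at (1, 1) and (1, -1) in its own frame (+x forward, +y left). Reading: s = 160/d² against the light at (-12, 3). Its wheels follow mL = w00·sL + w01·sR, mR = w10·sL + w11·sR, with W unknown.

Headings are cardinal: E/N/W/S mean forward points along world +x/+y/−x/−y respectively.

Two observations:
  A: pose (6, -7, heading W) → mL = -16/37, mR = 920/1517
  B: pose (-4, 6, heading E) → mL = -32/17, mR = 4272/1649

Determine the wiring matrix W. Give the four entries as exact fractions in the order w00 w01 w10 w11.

obs A: pose=(6,-7,W) → sL=16/41, sR=16/37, mL=-16/37, mR=920/1517
obs B: pose=(-4,6,E) → sL=160/97, sR=32/17, mL=-32/17, mR=4272/1649
sensor matrix S = [[16/41, 16/37], [160/97, 32/17]]; det S = 53248/2501533
solve [mL_A; mL_B] = S·[w00; w01] and [mR_A; mR_B] = S·[w10; w11]:
  w00 = 0, w01 = -1, w10 = 1, w11 = 1/2

0 -1 1 1/2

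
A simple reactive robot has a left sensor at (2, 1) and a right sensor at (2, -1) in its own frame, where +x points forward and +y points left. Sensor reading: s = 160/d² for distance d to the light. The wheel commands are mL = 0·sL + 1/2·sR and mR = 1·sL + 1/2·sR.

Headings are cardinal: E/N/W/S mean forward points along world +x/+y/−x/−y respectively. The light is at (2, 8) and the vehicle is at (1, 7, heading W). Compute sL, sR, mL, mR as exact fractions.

160/13 160/9 80/9 2480/117

left sensor world pos  = (-1, 6); dL² = 13
right sensor world pos = (-1, 8); dR² = 9
sL = 160/13 = 160/13
sR = 160/9 = 160/9
mL = 0·sL + 1/2·sR = 80/9
mR = 1·sL + 1/2·sR = 2480/117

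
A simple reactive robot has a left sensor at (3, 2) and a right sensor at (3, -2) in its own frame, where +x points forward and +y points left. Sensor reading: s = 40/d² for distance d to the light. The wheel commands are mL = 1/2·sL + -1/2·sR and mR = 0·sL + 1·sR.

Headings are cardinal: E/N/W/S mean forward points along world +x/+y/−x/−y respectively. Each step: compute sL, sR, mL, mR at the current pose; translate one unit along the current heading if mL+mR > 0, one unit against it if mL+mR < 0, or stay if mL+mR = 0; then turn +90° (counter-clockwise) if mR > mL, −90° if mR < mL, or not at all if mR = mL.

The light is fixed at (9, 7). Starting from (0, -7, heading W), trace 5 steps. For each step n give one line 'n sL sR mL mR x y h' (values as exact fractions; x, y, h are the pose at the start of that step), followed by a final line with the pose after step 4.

n=0: pose=(0,-7,W); sL=1/10, sR=5/36; mL=-7/360, mR=5/36; mL+mR=43/360 → advance +1; mR−mL=19/120 → turn +1·90°
n=1: pose=(-1,-7,S); sL=40/353, sR=40/433; mL=1600/152849, mR=40/433; mL+mR=15720/152849 → advance +1; mR−mL=12520/152849 → turn +1·90°
n=2: pose=(-1,-8,E); sL=20/109, sR=20/169; mL=600/18421, mR=20/169; mL+mR=2780/18421 → advance +1; mR−mL=1580/18421 → turn +1·90°
n=3: pose=(0,-8,N); sL=8/53, sR=40/193; mL=-288/10229, mR=40/193; mL+mR=1832/10229 → advance +1; mR−mL=2408/10229 → turn +1·90°
n=4: pose=(0,-7,W); sL=1/10, sR=5/36; mL=-7/360, mR=5/36; mL+mR=43/360 → advance +1; mR−mL=19/120 → turn +1·90°

0 1/10 5/36 -7/360 5/36 0 -7 W
1 40/353 40/433 1600/152849 40/433 -1 -7 S
2 20/109 20/169 600/18421 20/169 -1 -8 E
3 8/53 40/193 -288/10229 40/193 0 -8 N
4 1/10 5/36 -7/360 5/36 0 -7 W
final -1 -7 S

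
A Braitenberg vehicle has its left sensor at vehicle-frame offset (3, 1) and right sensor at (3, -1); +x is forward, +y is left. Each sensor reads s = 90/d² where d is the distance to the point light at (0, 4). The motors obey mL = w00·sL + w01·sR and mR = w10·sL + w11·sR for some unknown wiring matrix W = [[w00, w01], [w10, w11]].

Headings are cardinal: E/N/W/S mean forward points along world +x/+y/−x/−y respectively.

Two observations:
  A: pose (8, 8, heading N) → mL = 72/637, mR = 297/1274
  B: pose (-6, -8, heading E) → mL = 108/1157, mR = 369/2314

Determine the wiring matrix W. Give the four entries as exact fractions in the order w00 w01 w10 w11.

1/2 -1/2 -1/2 1

obs A: pose=(8,8,N) → sL=45/49, sR=9/13, mL=72/637, mR=297/1274
obs B: pose=(-6,-8,E) → sL=9/13, sR=45/89, mL=108/1157, mR=369/2314
sensor matrix S = [[45/49, 9/13], [9/13, 45/89]]; det S = -11016/737009
solve [mL_A; mL_B] = S·[w00; w01] and [mR_A; mR_B] = S·[w10; w11]:
  w00 = 1/2, w01 = -1/2, w10 = -1/2, w11 = 1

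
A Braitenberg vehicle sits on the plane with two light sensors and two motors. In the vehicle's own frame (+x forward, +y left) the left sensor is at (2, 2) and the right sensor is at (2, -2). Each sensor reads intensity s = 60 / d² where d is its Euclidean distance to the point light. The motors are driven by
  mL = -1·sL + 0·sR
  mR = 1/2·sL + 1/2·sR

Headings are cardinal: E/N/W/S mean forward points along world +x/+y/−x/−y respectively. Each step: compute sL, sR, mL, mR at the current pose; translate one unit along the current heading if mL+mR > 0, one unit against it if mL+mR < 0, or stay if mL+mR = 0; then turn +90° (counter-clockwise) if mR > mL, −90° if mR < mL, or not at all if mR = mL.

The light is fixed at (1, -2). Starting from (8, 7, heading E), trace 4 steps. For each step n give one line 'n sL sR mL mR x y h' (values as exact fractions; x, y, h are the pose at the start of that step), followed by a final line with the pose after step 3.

n=0: pose=(8,7,E); sL=30/101, sR=6/13; mL=-30/101, mR=498/1313; mL+mR=108/1313 → advance +1; mR−mL=888/1313 → turn +1·90°
n=1: pose=(9,7,N); sL=60/157, sR=60/221; mL=-60/157, mR=11340/34697; mL+mR=-1920/34697 → advance -1; mR−mL=24600/34697 → turn +1·90°
n=2: pose=(9,6,W); sL=5/6, sR=15/34; mL=-5/6, mR=65/102; mL+mR=-10/51 → advance -1; mR−mL=25/17 → turn +1·90°
n=3: pose=(10,6,S); sL=60/157, sR=12/17; mL=-60/157, mR=1452/2669; mL+mR=432/2669 → advance +1; mR−mL=2472/2669 → turn +1·90°

0 30/101 6/13 -30/101 498/1313 8 7 E
1 60/157 60/221 -60/157 11340/34697 9 7 N
2 5/6 15/34 -5/6 65/102 9 6 W
3 60/157 12/17 -60/157 1452/2669 10 6 S
final 10 5 E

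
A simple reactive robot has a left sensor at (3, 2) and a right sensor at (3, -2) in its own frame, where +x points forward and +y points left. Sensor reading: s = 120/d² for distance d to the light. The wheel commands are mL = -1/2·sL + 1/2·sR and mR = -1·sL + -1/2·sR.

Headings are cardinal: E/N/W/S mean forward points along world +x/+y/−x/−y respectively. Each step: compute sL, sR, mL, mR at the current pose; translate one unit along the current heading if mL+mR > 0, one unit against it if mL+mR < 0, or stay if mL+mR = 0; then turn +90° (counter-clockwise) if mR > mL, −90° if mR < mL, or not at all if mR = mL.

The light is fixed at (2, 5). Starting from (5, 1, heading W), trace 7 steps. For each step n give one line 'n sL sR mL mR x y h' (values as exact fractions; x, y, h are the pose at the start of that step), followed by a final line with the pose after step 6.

n=0: pose=(5,1,W); sL=10/3, sR=30; mL=40/3, mR=-55/3; mL+mR=-5 → advance -1; mR−mL=-95/3 → turn -1·90°
n=1: pose=(6,1,N); sL=24, sR=120/37; mL=-384/37, mR=-948/37; mL+mR=-36 → advance -1; mR−mL=-564/37 → turn -1·90°
n=2: pose=(6,0,E); sL=60/29, sR=60/49; mL=-600/1421, mR=-3810/1421; mL+mR=-90/29 → advance -1; mR−mL=-3210/1421 → turn -1·90°
n=3: pose=(5,0,S); sL=120/89, sR=24/13; mL=288/1157, mR=-2628/1157; mL+mR=-180/89 → advance -1; mR−mL=-2916/1157 → turn -1·90°
n=4: pose=(5,1,W); sL=10/3, sR=30; mL=40/3, mR=-55/3; mL+mR=-5 → advance -1; mR−mL=-95/3 → turn -1·90°
n=5: pose=(6,1,N); sL=24, sR=120/37; mL=-384/37, mR=-948/37; mL+mR=-36 → advance -1; mR−mL=-564/37 → turn -1·90°
n=6: pose=(6,0,E); sL=60/29, sR=60/49; mL=-600/1421, mR=-3810/1421; mL+mR=-90/29 → advance -1; mR−mL=-3210/1421 → turn -1·90°

0 10/3 30 40/3 -55/3 5 1 W
1 24 120/37 -384/37 -948/37 6 1 N
2 60/29 60/49 -600/1421 -3810/1421 6 0 E
3 120/89 24/13 288/1157 -2628/1157 5 0 S
4 10/3 30 40/3 -55/3 5 1 W
5 24 120/37 -384/37 -948/37 6 1 N
6 60/29 60/49 -600/1421 -3810/1421 6 0 E
final 5 0 S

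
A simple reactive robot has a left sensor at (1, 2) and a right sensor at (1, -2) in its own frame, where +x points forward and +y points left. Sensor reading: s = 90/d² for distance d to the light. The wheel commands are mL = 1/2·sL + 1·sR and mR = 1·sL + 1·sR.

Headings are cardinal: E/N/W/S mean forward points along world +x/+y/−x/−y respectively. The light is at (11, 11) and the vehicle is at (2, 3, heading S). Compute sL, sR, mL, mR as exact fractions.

9/13 45/101 2079/2626 1494/1313

left sensor world pos  = (4, 2); dL² = 130
right sensor world pos = (0, 2); dR² = 202
sL = 90/130 = 9/13
sR = 90/202 = 45/101
mL = 1/2·sL + 1·sR = 2079/2626
mR = 1·sL + 1·sR = 1494/1313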